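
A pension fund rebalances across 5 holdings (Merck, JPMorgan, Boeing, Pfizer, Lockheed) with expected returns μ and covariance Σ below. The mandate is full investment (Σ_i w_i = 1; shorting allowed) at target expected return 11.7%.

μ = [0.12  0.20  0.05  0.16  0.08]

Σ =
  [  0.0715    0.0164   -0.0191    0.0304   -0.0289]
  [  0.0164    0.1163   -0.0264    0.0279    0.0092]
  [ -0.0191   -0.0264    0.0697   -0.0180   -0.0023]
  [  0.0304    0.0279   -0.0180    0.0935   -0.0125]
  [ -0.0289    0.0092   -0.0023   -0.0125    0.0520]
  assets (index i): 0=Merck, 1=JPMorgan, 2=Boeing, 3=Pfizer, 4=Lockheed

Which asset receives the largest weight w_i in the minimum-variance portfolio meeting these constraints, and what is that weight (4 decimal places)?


Lockheed (0.2529)

p=Σ⁻¹μ = [2.7949  1.2991  2.4249  1.3211  3.2868]
q=Σ⁻¹𝟙 = [32.7381  5.1301  29.0288  9.4665  40.0776]
a=μᵀp=1.190779  b=𝟙ᵀp=11.126877  c=𝟙ᵀq=116.441083  D=ac−b²=14.848158
λ₁=(c·0.117−b)/D = (116.441083·0.117−11.126877)/14.848158 = 0.168151
λ₂=(a−b·0.117)/D = (1.190779−11.126877·0.117)/14.848158 = -0.007480
w* = 0.168151·p + -0.007480·q:
  w_0 = 0.168151·2.7949 + -0.007480·32.7381 = 0.2251  (Merck)
  w_1 = 0.168151·1.2991 + -0.007480·5.1301 = 0.1801  (JPMorgan)
  w_2 = 0.168151·2.4249 + -0.007480·29.0288 = 0.1906  (Boeing)
  w_3 = 0.168151·1.3211 + -0.007480·9.4665 = 0.1513  (Pfizer)
  w_4 = 0.168151·3.2868 + -0.007480·40.0776 = 0.2529  (Lockheed)
Σw_i=1.0000  μᵀw=0.1170
σ²=wᵀΣw=λ₁·μ_p+λ₂ = 0.168151·0.117 + -0.007480 = 0.012194 ≈ 0.0122


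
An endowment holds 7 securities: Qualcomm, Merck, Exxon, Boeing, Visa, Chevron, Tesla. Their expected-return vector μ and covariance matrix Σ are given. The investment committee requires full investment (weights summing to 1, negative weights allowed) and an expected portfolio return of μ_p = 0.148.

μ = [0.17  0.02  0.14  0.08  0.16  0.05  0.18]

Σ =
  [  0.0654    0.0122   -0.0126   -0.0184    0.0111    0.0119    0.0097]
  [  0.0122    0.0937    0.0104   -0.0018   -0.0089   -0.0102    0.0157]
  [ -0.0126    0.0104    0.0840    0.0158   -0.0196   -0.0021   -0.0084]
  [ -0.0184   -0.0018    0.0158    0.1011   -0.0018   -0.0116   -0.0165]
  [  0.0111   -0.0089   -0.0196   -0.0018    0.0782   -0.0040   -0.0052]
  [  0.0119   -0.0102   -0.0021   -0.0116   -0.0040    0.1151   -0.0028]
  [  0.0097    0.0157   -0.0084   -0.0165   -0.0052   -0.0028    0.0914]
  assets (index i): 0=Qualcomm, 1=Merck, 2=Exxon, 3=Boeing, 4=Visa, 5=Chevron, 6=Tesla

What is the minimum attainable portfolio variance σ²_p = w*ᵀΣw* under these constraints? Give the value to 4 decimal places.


g=Σ⁻¹μ = [2.7432  -0.5421  2.7269  1.3437  2.4924  0.4334  2.4196]
h=Σ⁻¹𝟙 = [13.9116  7.9056  16.1115  13.7548  17.4983  10.5644  13.3895]
a=μᵀg=1.800746  b=𝟙ᵀg=11.617147  c=𝟙ᵀh=93.135774  D=ac−b²=32.755758
λ₁=(c·0.148−b)/D = (93.135774·0.148−11.617147)/32.755758 = 0.066155
λ₂=(a−b·0.148)/D = (1.800746−11.617147·0.148)/32.755758 = 0.002485
w* = 0.066155·g + 0.002485·h:
  w_0 = 0.066155·2.7432 + 0.002485·13.9116 = 0.2160  (Qualcomm)
  w_1 = 0.066155·-0.5421 + 0.002485·7.9056 = -0.0162  (Merck)
  w_2 = 0.066155·2.7269 + 0.002485·16.1115 = 0.2204  (Exxon)
  w_3 = 0.066155·1.3437 + 0.002485·13.7548 = 0.1231  (Boeing)
  w_4 = 0.066155·2.4924 + 0.002485·17.4983 = 0.2084  (Visa)
  w_5 = 0.066155·0.4334 + 0.002485·10.5644 = 0.0549  (Chevron)
  w_6 = 0.066155·2.4196 + 0.002485·13.3895 = 0.1933  (Tesla)
Σw_i=1.0000  μᵀw=0.1480
σ²=wᵀΣw=λ₁·μ_p+λ₂ = 0.066155·0.148 + 0.002485 = 0.012276 ≈ 0.0123

0.0123


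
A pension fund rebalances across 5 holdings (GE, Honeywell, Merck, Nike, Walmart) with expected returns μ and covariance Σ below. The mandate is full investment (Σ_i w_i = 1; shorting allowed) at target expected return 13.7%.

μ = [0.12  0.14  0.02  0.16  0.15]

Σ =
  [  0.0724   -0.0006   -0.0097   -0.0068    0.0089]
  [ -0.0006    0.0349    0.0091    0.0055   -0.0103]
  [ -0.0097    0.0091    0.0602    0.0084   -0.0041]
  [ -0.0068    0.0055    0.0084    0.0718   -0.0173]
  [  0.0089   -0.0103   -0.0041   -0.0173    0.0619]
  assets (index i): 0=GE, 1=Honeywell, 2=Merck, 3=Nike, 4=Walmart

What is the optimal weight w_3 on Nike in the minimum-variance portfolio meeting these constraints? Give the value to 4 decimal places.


0.2018

p=Σ⁻¹μ = [1.4649  4.7761  -0.3065  2.9559  3.8132]
q=Σ⁻¹𝟙 = [14.4758  29.9182  13.6856  17.3853  24.8175]
a=μᵀp=1.883238  b=𝟙ᵀp=12.703636  c=𝟙ᵀq=100.282447  D=ac−b²=27.473351
λ₁=(c·0.137−b)/D = (100.282447·0.137−12.703636)/27.473351 = 0.037675
λ₂=(a−b·0.137)/D = (1.883238−12.703636·0.137)/27.473351 = 0.005199
w* = 0.037675·p + 0.005199·q:
  w_0 = 0.037675·1.4649 + 0.005199·14.4758 = 0.1305  (GE)
  w_1 = 0.037675·4.7761 + 0.005199·29.9182 = 0.3355  (Honeywell)
  w_2 = 0.037675·-0.3065 + 0.005199·13.6856 = 0.0596  (Merck)
  w_3 = 0.037675·2.9559 + 0.005199·17.3853 = 0.2018  (Nike)
  w_4 = 0.037675·3.8132 + 0.005199·24.8175 = 0.2727  (Walmart)
Σw_i=1.0000  μᵀw=0.1370
σ²=wᵀΣw=λ₁·μ_p+λ₂ = 0.037675·0.137 + 0.005199 = 0.010361 ≈ 0.0104


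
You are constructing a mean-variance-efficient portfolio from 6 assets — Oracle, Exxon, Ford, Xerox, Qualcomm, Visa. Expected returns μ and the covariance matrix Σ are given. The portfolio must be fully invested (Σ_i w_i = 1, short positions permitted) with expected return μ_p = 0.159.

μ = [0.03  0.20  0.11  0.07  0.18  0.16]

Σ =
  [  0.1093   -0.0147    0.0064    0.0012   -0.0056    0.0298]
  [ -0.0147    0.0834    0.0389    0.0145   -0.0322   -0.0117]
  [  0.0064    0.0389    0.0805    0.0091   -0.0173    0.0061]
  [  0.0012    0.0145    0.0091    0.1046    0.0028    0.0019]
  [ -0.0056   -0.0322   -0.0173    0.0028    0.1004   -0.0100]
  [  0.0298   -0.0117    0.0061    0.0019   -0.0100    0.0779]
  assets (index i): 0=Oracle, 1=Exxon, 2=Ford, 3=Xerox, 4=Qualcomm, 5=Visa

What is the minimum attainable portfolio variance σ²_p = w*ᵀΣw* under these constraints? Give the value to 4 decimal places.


0.0142

p=Σ⁻¹μ = [0.2040  4.3154  -0.2186  -0.0610  3.4597  3.0867]
q=Σ⁻¹𝟙 = [8.4888  19.6919  4.5498  5.5706  18.8191  14.4709]
a=μᵀp=1.957511  b=𝟙ᵀp=10.786266  c=𝟙ᵀq=71.591212  D=ac−b²=23.797018
λ₁=(c·0.159−b)/D = (71.591212·0.159−10.786266)/23.797018 = 0.025076
λ₂=(a−b·0.159)/D = (1.957511−10.786266·0.159)/23.797018 = 0.010190
w* = 0.025076·p + 0.010190·q:
  w_0 = 0.025076·0.2040 + 0.010190·8.4888 = 0.0916  (Oracle)
  w_1 = 0.025076·4.3154 + 0.010190·19.6919 = 0.3089  (Exxon)
  w_2 = 0.025076·-0.2186 + 0.010190·4.5498 = 0.0409  (Ford)
  w_3 = 0.025076·-0.0610 + 0.010190·5.5706 = 0.0552  (Xerox)
  w_4 = 0.025076·3.4597 + 0.010190·18.8191 = 0.2785  (Qualcomm)
  w_5 = 0.025076·3.0867 + 0.010190·14.4709 = 0.2249  (Visa)
Σw_i=1.0000  μᵀw=0.1590
σ²=wᵀΣw=λ₁·μ_p+λ₂ = 0.025076·0.159 + 0.010190 = 0.014177 ≈ 0.0142


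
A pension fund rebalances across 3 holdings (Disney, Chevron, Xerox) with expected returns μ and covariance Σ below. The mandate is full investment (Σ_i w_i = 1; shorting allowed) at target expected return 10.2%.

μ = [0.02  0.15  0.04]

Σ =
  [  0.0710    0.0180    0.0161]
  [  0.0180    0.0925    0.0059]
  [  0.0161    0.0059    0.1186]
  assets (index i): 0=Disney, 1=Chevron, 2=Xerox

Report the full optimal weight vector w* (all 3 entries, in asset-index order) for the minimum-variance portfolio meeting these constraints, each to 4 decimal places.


p=Σ⁻¹μ = [-0.1987  1.6423  0.2825]
q=Σ⁻¹𝟙 = [10.4716  8.3525  6.5947]
a=μᵀp=0.253668  b=𝟙ᵀp=1.726088  c=𝟙ᵀq=25.418708  D=ac−b²=3.468533
λ₁=(c·0.102−b)/D = (25.418708·0.102−1.726088)/3.468533 = 0.249852
λ₂=(a−b·0.102)/D = (0.253668−1.726088·0.102)/3.468533 = 0.022375
w* = 0.249852·p + 0.022375·q:
  w_0 = 0.249852·-0.1987 + 0.022375·10.4716 = 0.1846  (Disney)
  w_1 = 0.249852·1.6423 + 0.022375·8.3525 = 0.5972  (Chevron)
  w_2 = 0.249852·0.2825 + 0.022375·6.5947 = 0.2181  (Xerox)
Σw_i=1.0000  μᵀw=0.1020
σ²=wᵀΣw=λ₁·μ_p+λ₂ = 0.249852·0.102 + 0.022375 = 0.047860 ≈ 0.0479

0.1846  0.5972  0.2181


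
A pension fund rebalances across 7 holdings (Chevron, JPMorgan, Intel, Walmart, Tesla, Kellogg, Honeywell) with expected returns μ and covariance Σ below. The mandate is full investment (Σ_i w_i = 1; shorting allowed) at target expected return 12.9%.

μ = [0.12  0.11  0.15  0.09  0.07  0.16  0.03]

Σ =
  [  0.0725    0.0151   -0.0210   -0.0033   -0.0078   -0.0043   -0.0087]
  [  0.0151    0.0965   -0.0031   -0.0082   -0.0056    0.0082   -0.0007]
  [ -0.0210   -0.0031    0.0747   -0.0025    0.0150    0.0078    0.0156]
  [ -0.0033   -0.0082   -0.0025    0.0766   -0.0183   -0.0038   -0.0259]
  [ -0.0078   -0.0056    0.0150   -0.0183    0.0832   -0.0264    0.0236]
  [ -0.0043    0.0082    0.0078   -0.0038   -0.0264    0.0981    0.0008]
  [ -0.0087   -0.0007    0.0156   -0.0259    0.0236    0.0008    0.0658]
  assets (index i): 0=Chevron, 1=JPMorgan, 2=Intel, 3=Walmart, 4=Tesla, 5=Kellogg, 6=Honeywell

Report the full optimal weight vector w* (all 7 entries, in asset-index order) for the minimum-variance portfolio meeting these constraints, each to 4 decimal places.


0.2419  0.0752  0.2518  0.1410  0.1418  0.2067  -0.0583

u=Σ⁻¹μ = [2.5550  0.9219  2.1753  2.1318  1.7293  2.0370  0.4820]
v=Σ⁻¹𝟙 = [21.5138  9.5486  11.5185  26.9608  17.8050  15.0999  19.4555]
a=μᵀu=1.387594  b=𝟙ᵀu=12.032243  c=𝟙ᵀv=121.902042  D=ac−b²=24.375675
λ₁=(c·0.129−b)/D = (121.902042·0.129−12.032243)/24.375675 = 0.151508
λ₂=(a−b·0.129)/D = (1.387594−12.032243·0.129)/24.375675 = -0.006751
w* = 0.151508·u + -0.006751·v:
  w_0 = 0.151508·2.5550 + -0.006751·21.5138 = 0.2419  (Chevron)
  w_1 = 0.151508·0.9219 + -0.006751·9.5486 = 0.0752  (JPMorgan)
  w_2 = 0.151508·2.1753 + -0.006751·11.5185 = 0.2518  (Intel)
  w_3 = 0.151508·2.1318 + -0.006751·26.9608 = 0.1410  (Walmart)
  w_4 = 0.151508·1.7293 + -0.006751·17.8050 = 0.1418  (Tesla)
  w_5 = 0.151508·2.0370 + -0.006751·15.0999 = 0.2067  (Kellogg)
  w_6 = 0.151508·0.4820 + -0.006751·19.4555 = -0.0583  (Honeywell)
Σw_i=1.0000  μᵀw=0.1290
σ²=wᵀΣw=λ₁·μ_p+λ₂ = 0.151508·0.129 + -0.006751 = 0.012793 ≈ 0.0128


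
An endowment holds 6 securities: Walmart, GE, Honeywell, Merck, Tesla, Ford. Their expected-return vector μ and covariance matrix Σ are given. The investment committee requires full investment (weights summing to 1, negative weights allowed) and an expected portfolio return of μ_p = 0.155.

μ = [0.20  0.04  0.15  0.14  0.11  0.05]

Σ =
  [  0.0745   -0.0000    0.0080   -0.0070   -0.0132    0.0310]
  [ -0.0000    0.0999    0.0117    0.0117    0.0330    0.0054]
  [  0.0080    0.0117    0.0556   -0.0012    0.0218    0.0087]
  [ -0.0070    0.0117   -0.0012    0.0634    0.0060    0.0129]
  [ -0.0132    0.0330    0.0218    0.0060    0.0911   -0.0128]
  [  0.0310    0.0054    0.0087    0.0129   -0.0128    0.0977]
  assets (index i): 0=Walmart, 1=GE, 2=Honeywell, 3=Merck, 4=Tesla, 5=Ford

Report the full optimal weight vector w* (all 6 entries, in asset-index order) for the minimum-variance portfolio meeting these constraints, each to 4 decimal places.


g=Σ⁻¹μ = [3.2870  -0.4650  2.1243  2.7885  1.0298  -0.9279]
h=Σ⁻¹𝟙 = [13.4836  3.9338  11.7322  15.2135  8.2251  3.7638]
a=μᵀg=1.414729  b=𝟙ᵀg=7.836743  c=𝟙ᵀh=56.351948  D=ac−b²=18.308175
λ₁=(c·0.155−b)/D = (56.351948·0.155−7.836743)/18.308175 = 0.049039
λ₂=(a−b·0.155)/D = (1.414729−7.836743·0.155)/18.308175 = 0.010926
w* = 0.049039·g + 0.010926·h:
  w_0 = 0.049039·3.2870 + 0.010926·13.4836 = 0.3085  (Walmart)
  w_1 = 0.049039·-0.4650 + 0.010926·3.9338 = 0.0202  (GE)
  w_2 = 0.049039·2.1243 + 0.010926·11.7322 = 0.2324  (Honeywell)
  w_3 = 0.049039·2.7885 + 0.010926·15.2135 = 0.3030  (Merck)
  w_4 = 0.049039·1.0298 + 0.010926·8.2251 = 0.1404  (Tesla)
  w_5 = 0.049039·-0.9279 + 0.010926·3.7638 = -0.0044  (Ford)
Σw_i=1.0000  μᵀw=0.1550
σ²=wᵀΣw=λ₁·μ_p+λ₂ = 0.049039·0.155 + 0.010926 = 0.018527 ≈ 0.0185

0.3085  0.0202  0.2324  0.3030  0.1404  -0.0044


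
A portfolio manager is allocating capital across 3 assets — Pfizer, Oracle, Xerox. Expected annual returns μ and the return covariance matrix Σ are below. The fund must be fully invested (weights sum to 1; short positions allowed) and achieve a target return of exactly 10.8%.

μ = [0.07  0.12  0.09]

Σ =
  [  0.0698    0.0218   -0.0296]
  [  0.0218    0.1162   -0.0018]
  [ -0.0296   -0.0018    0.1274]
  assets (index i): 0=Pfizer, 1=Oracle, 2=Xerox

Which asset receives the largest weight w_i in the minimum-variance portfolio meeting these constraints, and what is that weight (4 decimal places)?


p=Σ⁻¹μ = [1.1628  0.8299  0.9883]
q=Σ⁻¹𝟙 = [17.7273  5.4667  12.0453]
a=μᵀp=0.269929  b=𝟙ᵀp=2.980987  c=𝟙ᵀq=35.239263  D=ac−b²=0.625804
λ₁=(c·0.108−b)/D = (35.239263·0.108−2.980987)/0.625804 = 1.318069
λ₂=(a−b·0.108)/D = (0.269929−2.980987·0.108)/0.625804 = -0.083122
w* = 1.318069·p + -0.083122·q:
  w_0 = 1.318069·1.1628 + -0.083122·17.7273 = 0.0591  (Pfizer)
  w_1 = 1.318069·0.8299 + -0.083122·5.4667 = 0.6394  (Oracle)
  w_2 = 1.318069·0.9883 + -0.083122·12.0453 = 0.3015  (Xerox)
Σw_i=1.0000  μᵀw=0.1080
σ²=wᵀΣw=λ₁·μ_p+λ₂ = 1.318069·0.108 + -0.083122 = 0.059230 ≈ 0.0592

Oracle (0.6394)


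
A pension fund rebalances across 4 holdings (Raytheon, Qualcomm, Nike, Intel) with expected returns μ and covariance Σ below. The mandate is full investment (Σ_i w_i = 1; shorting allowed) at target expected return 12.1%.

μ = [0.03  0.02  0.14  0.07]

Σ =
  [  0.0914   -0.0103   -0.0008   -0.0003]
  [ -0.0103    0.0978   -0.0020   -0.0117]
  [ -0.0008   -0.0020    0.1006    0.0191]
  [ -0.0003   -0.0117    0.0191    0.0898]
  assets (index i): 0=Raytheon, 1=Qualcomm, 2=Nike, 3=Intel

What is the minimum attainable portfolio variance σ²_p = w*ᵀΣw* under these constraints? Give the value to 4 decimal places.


0.0667

p=Σ⁻¹μ = [0.3793  0.3366  1.2972  0.5487]
q=Σ⁻¹𝟙 = [12.5189  13.0430  8.1849  11.1362]
a=μᵀp=0.238128  b=𝟙ᵀp=2.561846  c=𝟙ᵀq=44.883037  D=ac−b²=4.124846
λ₁=(c·0.121−b)/D = (44.883037·0.121−2.561846)/4.124846 = 0.695542
λ₂=(a−b·0.121)/D = (0.238128−2.561846·0.121)/4.124846 = -0.017420
w* = 0.695542·p + -0.017420·q:
  w_0 = 0.695542·0.3793 + -0.017420·12.5189 = 0.0457  (Raytheon)
  w_1 = 0.695542·0.3366 + -0.017420·13.0430 = 0.0069  (Qualcomm)
  w_2 = 0.695542·1.2972 + -0.017420·8.1849 = 0.7597  (Nike)
  w_3 = 0.695542·0.5487 + -0.017420·11.1362 = 0.1877  (Intel)
Σw_i=1.0000  μᵀw=0.1210
σ²=wᵀΣw=λ₁·μ_p+λ₂ = 0.695542·0.121 + -0.017420 = 0.066740 ≈ 0.0667


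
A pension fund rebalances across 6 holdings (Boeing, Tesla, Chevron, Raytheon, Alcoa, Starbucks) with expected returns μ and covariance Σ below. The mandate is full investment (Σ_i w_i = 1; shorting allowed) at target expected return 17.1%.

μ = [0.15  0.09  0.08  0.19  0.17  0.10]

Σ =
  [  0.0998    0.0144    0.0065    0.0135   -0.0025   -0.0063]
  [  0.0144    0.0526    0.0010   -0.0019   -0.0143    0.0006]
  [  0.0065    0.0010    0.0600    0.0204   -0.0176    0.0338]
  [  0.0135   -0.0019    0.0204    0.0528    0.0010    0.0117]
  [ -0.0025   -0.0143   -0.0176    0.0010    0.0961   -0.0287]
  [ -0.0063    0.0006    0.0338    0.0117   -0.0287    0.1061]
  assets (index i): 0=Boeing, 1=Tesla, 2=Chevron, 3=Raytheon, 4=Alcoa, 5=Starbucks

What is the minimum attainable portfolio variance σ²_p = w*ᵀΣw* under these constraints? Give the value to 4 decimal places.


0.0224

p=Σ⁻¹μ = [0.8981  2.2385  0.1832  3.0506  2.5054  1.2661]
q=Σ⁻¹𝟙 = [5.5335  22.7006  11.9596  11.2157  18.8951  9.6897]
a=μᵀp=1.482986  b=𝟙ᵀp=10.141967  c=𝟙ᵀq=79.994190  D=ac−b²=15.770761
λ₁=(c·0.171−b)/D = (79.994190·0.171−10.141967)/15.770761 = 0.224278
λ₂=(a−b·0.171)/D = (1.482986−10.141967·0.171)/15.770761 = -0.015934
w* = 0.224278·p + -0.015934·q:
  w_0 = 0.224278·0.8981 + -0.015934·5.5335 = 0.1133  (Boeing)
  w_1 = 0.224278·2.2385 + -0.015934·22.7006 = 0.1403  (Tesla)
  w_2 = 0.224278·0.1832 + -0.015934·11.9596 = -0.1495  (Chevron)
  w_3 = 0.224278·3.0506 + -0.015934·11.2157 = 0.5055  (Raytheon)
  w_4 = 0.224278·2.5054 + -0.015934·18.8951 = 0.2608  (Alcoa)
  w_5 = 0.224278·1.2661 + -0.015934·9.6897 = 0.1296  (Starbucks)
Σw_i=1.0000  μᵀw=0.1710
σ²=wᵀΣw=λ₁·μ_p+λ₂ = 0.224278·0.171 + -0.015934 = 0.022418 ≈ 0.0224


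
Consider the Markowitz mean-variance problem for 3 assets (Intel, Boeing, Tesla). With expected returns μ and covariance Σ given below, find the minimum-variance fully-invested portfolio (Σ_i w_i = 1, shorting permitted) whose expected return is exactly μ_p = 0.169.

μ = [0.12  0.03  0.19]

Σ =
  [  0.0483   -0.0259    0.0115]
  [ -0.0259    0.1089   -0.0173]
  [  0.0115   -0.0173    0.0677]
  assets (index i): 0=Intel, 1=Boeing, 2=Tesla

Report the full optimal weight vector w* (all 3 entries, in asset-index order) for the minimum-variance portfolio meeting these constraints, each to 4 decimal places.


p=Σ⁻¹μ = [2.5421  1.3105  2.7096]
q=Σ⁻¹𝟙 = [26.7809  17.9027  14.7967]
a=μᵀp=0.859184  b=𝟙ᵀp=6.562168  c=𝟙ᵀq=59.480383  D=ac−b²=8.042523
λ₁=(c·0.169−b)/D = (59.480383·0.169−6.562168)/8.042523 = 0.433946
λ₂=(a−b·0.169)/D = (0.859184−6.562168·0.169)/8.042523 = -0.031063
w* = 0.433946·p + -0.031063·q:
  w_0 = 0.433946·2.5421 + -0.031063·26.7809 = 0.2712  (Intel)
  w_1 = 0.433946·1.3105 + -0.031063·17.9027 = 0.0126  (Boeing)
  w_2 = 0.433946·2.7096 + -0.031063·14.7967 = 0.7162  (Tesla)
Σw_i=1.0000  μᵀw=0.1690
σ²=wᵀΣw=λ₁·μ_p+λ₂ = 0.433946·0.169 + -0.031063 = 0.042274 ≈ 0.0423

0.2712  0.0126  0.7162


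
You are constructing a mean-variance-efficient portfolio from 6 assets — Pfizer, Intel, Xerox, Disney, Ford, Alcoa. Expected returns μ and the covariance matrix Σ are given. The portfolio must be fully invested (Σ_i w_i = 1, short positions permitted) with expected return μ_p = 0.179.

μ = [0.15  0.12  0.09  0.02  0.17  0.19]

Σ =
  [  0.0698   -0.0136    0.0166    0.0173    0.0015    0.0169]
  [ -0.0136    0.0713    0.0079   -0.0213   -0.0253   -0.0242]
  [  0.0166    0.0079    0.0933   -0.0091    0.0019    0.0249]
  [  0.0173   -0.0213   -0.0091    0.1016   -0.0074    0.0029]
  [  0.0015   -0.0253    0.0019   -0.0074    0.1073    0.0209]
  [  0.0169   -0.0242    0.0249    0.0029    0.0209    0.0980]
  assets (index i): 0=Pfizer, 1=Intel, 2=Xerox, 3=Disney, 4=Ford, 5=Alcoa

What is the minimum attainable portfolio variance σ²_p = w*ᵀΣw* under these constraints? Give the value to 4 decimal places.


x=Σ⁻¹μ = [2.2373  3.7997  -0.2918  0.6788  2.0921  2.0991]
y=Σ⁻¹𝟙 = [12.3833  29.2882  4.3826  15.0549  14.9577  10.5520]
a=μᵀx=1.533369  b=𝟙ᵀx=10.615286  c=𝟙ᵀy=86.618578  D=ac−b²=20.133935
λ₁=(c·0.179−b)/D = (86.618578·0.179−10.615286)/20.133935 = 0.242846
λ₂=(a−b·0.179)/D = (1.533369−10.615286·0.179)/20.133935 = -0.018216
w* = 0.242846·x + -0.018216·y:
  w_0 = 0.242846·2.2373 + -0.018216·12.3833 = 0.3177  (Pfizer)
  w_1 = 0.242846·3.7997 + -0.018216·29.2882 = 0.3892  (Intel)
  w_2 = 0.242846·-0.2918 + -0.018216·4.3826 = -0.1507  (Xerox)
  w_3 = 0.242846·0.6788 + -0.018216·15.0549 = -0.1094  (Disney)
  w_4 = 0.242846·2.0921 + -0.018216·14.9577 = 0.2356  (Ford)
  w_5 = 0.242846·2.0991 + -0.018216·10.5520 = 0.3175  (Alcoa)
Σw_i=1.0000  μᵀw=0.1790
σ²=wᵀΣw=λ₁·μ_p+λ₂ = 0.242846·0.179 + -0.018216 = 0.025253 ≈ 0.0253

0.0253


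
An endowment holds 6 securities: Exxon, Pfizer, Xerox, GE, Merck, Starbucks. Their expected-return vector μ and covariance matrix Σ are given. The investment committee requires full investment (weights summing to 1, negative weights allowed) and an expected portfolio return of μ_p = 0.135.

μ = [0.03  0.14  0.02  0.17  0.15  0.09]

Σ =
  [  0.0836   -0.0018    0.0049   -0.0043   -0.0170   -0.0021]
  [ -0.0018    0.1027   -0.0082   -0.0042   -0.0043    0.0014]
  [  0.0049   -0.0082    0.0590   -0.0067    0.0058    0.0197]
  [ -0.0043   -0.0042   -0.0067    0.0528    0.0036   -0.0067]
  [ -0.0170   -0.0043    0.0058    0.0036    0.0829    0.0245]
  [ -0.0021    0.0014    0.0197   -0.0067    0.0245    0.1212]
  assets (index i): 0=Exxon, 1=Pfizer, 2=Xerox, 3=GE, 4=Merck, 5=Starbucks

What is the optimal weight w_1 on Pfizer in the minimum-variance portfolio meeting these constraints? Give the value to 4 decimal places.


0.1897

p=Σ⁻¹μ = [0.9064  1.6297  0.5457  3.4350  1.7485  0.4872]
q=Σ⁻¹𝟙 = [15.0132  12.7950  17.4534  23.1033  12.3052  4.3160]
a=μᵀp=1.156336  b=𝟙ᵀp=8.752534  c=𝟙ᵀq=84.986044  D=ac−b²=21.665609
λ₁=(c·0.135−b)/D = (84.986044·0.135−8.752534)/21.665609 = 0.125571
λ₂=(a−b·0.135)/D = (1.156336−8.752534·0.135)/21.665609 = -0.001166
w* = 0.125571·p + -0.001166·q:
  w_0 = 0.125571·0.9064 + -0.001166·15.0132 = 0.0963  (Exxon)
  w_1 = 0.125571·1.6297 + -0.001166·12.7950 = 0.1897  (Pfizer)
  w_2 = 0.125571·0.5457 + -0.001166·17.4534 = 0.0482  (Xerox)
  w_3 = 0.125571·3.4350 + -0.001166·23.1033 = 0.4044  (GE)
  w_4 = 0.125571·1.7485 + -0.001166·12.3052 = 0.2052  (Merck)
  w_5 = 0.125571·0.4872 + -0.001166·4.3160 = 0.0561  (Starbucks)
Σw_i=1.0000  μᵀw=0.1350
σ²=wᵀΣw=λ₁·μ_p+λ₂ = 0.125571·0.135 + -0.001166 = 0.015786 ≈ 0.0158


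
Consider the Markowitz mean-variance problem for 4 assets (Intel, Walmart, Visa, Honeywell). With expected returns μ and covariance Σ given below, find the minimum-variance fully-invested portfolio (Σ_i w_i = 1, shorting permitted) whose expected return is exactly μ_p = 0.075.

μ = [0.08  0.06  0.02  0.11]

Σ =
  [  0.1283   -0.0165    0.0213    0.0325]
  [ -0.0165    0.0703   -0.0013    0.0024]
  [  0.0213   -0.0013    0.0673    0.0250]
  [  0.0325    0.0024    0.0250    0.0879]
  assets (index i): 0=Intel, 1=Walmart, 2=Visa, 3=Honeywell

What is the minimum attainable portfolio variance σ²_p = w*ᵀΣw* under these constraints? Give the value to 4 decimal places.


g=Σ⁻¹μ = [0.5039  0.9290  -0.2578  1.1131]
h=Σ⁻¹𝟙 = [6.6344  15.8045  11.0805  5.3406]
a=μᵀg=0.213330  b=𝟙ᵀg=2.288095  c=𝟙ᵀh=38.859958  D=ac−b²=3.054636
λ₁=(c·0.075−b)/D = (38.859958·0.075−2.288095)/3.054636 = 0.205066
λ₂=(a−b·0.075)/D = (0.213330−2.288095·0.075)/3.054636 = 0.013659
w* = 0.205066·g + 0.013659·h:
  w_0 = 0.205066·0.5039 + 0.013659·6.6344 = 0.1939  (Intel)
  w_1 = 0.205066·0.9290 + 0.013659·15.8045 = 0.4064  (Walmart)
  w_2 = 0.205066·-0.2578 + 0.013659·11.0805 = 0.0985  (Visa)
  w_3 = 0.205066·1.1131 + 0.013659·5.3406 = 0.3012  (Honeywell)
Σw_i=1.0000  μᵀw=0.0750
σ²=wᵀΣw=λ₁·μ_p+λ₂ = 0.205066·0.075 + 0.013659 = 0.029039 ≈ 0.0290

0.0290


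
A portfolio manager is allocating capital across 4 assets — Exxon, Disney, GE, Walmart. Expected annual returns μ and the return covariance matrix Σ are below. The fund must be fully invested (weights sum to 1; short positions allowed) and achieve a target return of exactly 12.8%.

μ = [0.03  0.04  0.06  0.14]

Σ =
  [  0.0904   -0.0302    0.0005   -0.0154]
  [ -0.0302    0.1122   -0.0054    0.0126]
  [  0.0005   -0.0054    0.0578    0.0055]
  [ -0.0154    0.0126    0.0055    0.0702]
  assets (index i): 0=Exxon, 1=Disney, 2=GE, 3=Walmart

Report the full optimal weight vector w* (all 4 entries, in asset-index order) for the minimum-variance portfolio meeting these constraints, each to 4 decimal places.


0.0713  -0.0626  0.1302  0.8611

x=Σ⁻¹μ = [0.8023  0.3863  0.8738  2.0325]
y=Σ⁻¹𝟙 = [17.7391  12.8763  16.9712  14.4957]
a=μᵀx=0.376501  b=𝟙ᵀx=4.094895  c=𝟙ᵀy=62.082271  D=ac−b²=6.605843
λ₁=(c·0.128−b)/D = (62.082271·0.128−4.094895)/6.605843 = 0.583065
λ₂=(a−b·0.128)/D = (0.376501−4.094895·0.128)/6.605843 = -0.022351
w* = 0.583065·x + -0.022351·y:
  w_0 = 0.583065·0.8023 + -0.022351·17.7391 = 0.0713  (Exxon)
  w_1 = 0.583065·0.3863 + -0.022351·12.8763 = -0.0626  (Disney)
  w_2 = 0.583065·0.8738 + -0.022351·16.9712 = 0.1302  (GE)
  w_3 = 0.583065·2.0325 + -0.022351·14.4957 = 0.8611  (Walmart)
Σw_i=1.0000  μᵀw=0.1280
σ²=wᵀΣw=λ₁·μ_p+λ₂ = 0.583065·0.128 + -0.022351 = 0.052281 ≈ 0.0523


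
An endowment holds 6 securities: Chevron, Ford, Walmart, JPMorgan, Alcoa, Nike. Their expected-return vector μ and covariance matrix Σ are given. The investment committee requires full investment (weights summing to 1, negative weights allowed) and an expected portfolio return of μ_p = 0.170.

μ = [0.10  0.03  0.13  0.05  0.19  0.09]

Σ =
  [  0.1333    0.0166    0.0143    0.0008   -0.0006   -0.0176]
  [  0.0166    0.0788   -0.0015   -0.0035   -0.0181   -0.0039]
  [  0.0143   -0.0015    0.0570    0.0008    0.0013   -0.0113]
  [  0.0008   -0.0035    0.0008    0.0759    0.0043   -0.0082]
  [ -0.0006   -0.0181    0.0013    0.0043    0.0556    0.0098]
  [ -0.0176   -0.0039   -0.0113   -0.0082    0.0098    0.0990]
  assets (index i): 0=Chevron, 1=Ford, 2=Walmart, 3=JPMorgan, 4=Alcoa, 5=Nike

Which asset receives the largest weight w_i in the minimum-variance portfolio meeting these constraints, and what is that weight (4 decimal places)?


Alcoa (0.6462)

p=Σ⁻¹μ = [0.4984  1.2085  2.2979  0.5932  3.5391  1.0064]
q=Σ⁻¹𝟙 = [4.9958  17.8633  18.6845  14.0187  20.0418  13.0027]
a=μᵀp=1.177491  b=𝟙ᵀp=9.143597  c=𝟙ᵀq=88.606913  D=ac−b²=20.728500
λ₁=(c·0.170−b)/D = (88.606913·0.170−9.143597)/20.728500 = 0.285577
λ₂=(a−b·0.170)/D = (1.177491−9.143597·0.170)/20.728500 = -0.018184
w* = 0.285577·p + -0.018184·q:
  w_0 = 0.285577·0.4984 + -0.018184·4.9958 = 0.0515  (Chevron)
  w_1 = 0.285577·1.2085 + -0.018184·17.8633 = 0.0203  (Ford)
  w_2 = 0.285577·2.2979 + -0.018184·18.6845 = 0.3165  (Walmart)
  w_3 = 0.285577·0.5932 + -0.018184·14.0187 = -0.0855  (JPMorgan)
  w_4 = 0.285577·3.5391 + -0.018184·20.0418 = 0.6462  (Alcoa)
  w_5 = 0.285577·1.0064 + -0.018184·13.0027 = 0.0510  (Nike)
Σw_i=1.0000  μᵀw=0.1700
σ²=wᵀΣw=λ₁·μ_p+λ₂ = 0.285577·0.170 + -0.018184 = 0.030364 ≈ 0.0304


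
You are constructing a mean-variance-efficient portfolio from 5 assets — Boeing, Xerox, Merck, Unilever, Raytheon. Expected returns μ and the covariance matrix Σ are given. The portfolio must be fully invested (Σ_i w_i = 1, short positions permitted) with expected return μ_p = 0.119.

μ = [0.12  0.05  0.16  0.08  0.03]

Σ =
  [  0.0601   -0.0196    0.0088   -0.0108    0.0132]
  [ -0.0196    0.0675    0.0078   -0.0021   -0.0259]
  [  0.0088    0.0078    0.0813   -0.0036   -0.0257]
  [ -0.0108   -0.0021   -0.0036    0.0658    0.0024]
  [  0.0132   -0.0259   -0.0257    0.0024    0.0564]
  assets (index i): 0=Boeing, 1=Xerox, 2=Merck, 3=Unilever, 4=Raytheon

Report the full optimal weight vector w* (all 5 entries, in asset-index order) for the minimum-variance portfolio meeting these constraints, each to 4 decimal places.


0.3415  0.0765  0.3550  0.2115  0.0154

g=Σ⁻¹μ = [2.1912  1.8689  2.1975  1.6894  1.8068]
h=Σ⁻¹𝟙 = [20.0851  32.8618  19.2264  19.2796  36.0611]
a=μᵀg=0.897339  b=𝟙ᵀg=9.753718  c=𝟙ᵀh=127.513895  D=ac−b²=19.288125
λ₁=(c·0.119−b)/D = (127.513895·0.119−9.753718)/19.288125 = 0.281024
λ₂=(a−b·0.119)/D = (0.897339−9.753718·0.119)/19.288125 = -0.013654
w* = 0.281024·g + -0.013654·h:
  w_0 = 0.281024·2.1912 + -0.013654·20.0851 = 0.3415  (Boeing)
  w_1 = 0.281024·1.8689 + -0.013654·32.8618 = 0.0765  (Xerox)
  w_2 = 0.281024·2.1975 + -0.013654·19.2264 = 0.3550  (Merck)
  w_3 = 0.281024·1.6894 + -0.013654·19.2796 = 0.2115  (Unilever)
  w_4 = 0.281024·1.8068 + -0.013654·36.0611 = 0.0154  (Raytheon)
Σw_i=1.0000  μᵀw=0.1190
σ²=wᵀΣw=λ₁·μ_p+λ₂ = 0.281024·0.119 + -0.013654 = 0.019788 ≈ 0.0198


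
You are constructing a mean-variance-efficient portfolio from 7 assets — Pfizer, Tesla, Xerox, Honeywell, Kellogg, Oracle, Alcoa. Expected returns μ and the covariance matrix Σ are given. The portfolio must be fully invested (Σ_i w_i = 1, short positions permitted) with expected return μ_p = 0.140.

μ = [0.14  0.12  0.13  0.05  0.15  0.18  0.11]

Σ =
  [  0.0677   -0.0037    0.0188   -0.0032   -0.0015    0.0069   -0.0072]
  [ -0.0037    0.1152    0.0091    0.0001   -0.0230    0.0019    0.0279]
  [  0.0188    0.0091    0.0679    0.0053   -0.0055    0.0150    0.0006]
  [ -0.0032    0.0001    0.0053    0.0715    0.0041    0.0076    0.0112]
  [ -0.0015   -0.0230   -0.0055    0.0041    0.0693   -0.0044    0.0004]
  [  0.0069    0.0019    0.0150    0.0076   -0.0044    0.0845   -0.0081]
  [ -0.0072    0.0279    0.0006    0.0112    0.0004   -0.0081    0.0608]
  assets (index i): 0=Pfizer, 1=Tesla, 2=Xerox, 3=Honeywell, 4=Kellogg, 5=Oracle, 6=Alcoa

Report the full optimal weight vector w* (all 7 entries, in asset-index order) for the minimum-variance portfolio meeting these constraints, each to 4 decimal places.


0.1768  0.1048  0.0928  0.0219  0.2540  0.1849  0.1648

p=Σ⁻¹μ = [1.8943  1.1177  0.9849  0.0532  2.7736  2.0839  1.7605]
q=Σ⁻¹𝟙 = [14.2959  8.7011  7.8949  9.7496  18.2618  10.4422  13.5447]
a=μᵀp=1.514831  b=𝟙ᵀp=10.668161  c=𝟙ᵀq=82.890215  D=ac−b²=11.755044
λ₁=(c·0.140−b)/D = (82.890215·0.140−10.668161)/11.755044 = 0.079665
λ₂=(a−b·0.140)/D = (1.514831−10.668161·0.140)/11.755044 = 0.001811
w* = 0.079665·p + 0.001811·q:
  w_0 = 0.079665·1.8943 + 0.001811·14.2959 = 0.1768  (Pfizer)
  w_1 = 0.079665·1.1177 + 0.001811·8.7011 = 0.1048  (Tesla)
  w_2 = 0.079665·0.9849 + 0.001811·7.8949 = 0.0928  (Xerox)
  w_3 = 0.079665·0.0532 + 0.001811·9.7496 = 0.0219  (Honeywell)
  w_4 = 0.079665·2.7736 + 0.001811·18.2618 = 0.2540  (Kellogg)
  w_5 = 0.079665·2.0839 + 0.001811·10.4422 = 0.1849  (Oracle)
  w_6 = 0.079665·1.7605 + 0.001811·13.5447 = 0.1648  (Alcoa)
Σw_i=1.0000  μᵀw=0.1400
σ²=wᵀΣw=λ₁·μ_p+λ₂ = 0.079665·0.140 + 0.001811 = 0.012964 ≈ 0.0130


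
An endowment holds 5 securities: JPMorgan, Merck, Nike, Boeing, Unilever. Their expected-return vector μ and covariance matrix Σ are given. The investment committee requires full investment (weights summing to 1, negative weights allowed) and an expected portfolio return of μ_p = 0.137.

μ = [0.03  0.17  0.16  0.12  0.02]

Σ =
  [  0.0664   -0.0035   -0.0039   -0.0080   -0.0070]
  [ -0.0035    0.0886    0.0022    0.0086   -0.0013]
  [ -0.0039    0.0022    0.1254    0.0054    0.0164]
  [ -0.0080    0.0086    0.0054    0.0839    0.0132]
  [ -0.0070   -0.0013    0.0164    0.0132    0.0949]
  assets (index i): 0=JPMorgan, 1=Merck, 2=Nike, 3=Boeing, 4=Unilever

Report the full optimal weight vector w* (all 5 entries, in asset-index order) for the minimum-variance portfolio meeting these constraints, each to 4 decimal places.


0.1508  0.3662  0.2504  0.2550  -0.0224

p=Σ⁻¹μ = [0.7596  1.7951  1.2265  1.2547  -0.0951]
q=Σ⁻¹𝟙 = [18.3016  10.9501  6.6634  10.6327  9.4069]
a=μᵀp=0.672854  b=𝟙ᵀp=4.940791  c=𝟙ᵀq=55.954780  D=ac−b²=13.237968
λ₁=(c·0.137−b)/D = (55.954780·0.137−4.940791)/13.237968 = 0.205848
λ₂=(a−b·0.137)/D = (0.672854−4.940791·0.137)/13.237968 = -0.000305
w* = 0.205848·p + -0.000305·q:
  w_0 = 0.205848·0.7596 + -0.000305·18.3016 = 0.1508  (JPMorgan)
  w_1 = 0.205848·1.7951 + -0.000305·10.9501 = 0.3662  (Merck)
  w_2 = 0.205848·1.2265 + -0.000305·6.6634 = 0.2504  (Nike)
  w_3 = 0.205848·1.2547 + -0.000305·10.6327 = 0.2550  (Boeing)
  w_4 = 0.205848·-0.0951 + -0.000305·9.4069 = -0.0224  (Unilever)
Σw_i=1.0000  μᵀw=0.1370
σ²=wᵀΣw=λ₁·μ_p+λ₂ = 0.205848·0.137 + -0.000305 = 0.027896 ≈ 0.0279


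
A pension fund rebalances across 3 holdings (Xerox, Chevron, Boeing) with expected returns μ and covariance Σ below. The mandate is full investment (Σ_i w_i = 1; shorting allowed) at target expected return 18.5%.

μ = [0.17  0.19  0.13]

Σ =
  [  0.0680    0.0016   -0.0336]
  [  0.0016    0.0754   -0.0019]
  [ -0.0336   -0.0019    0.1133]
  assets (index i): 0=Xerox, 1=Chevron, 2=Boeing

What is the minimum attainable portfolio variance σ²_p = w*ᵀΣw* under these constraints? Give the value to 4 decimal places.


0.0452

g=Σ⁻¹μ = [3.5489  2.5011  2.2418]
h=Σ⁻¹𝟙 = [22.1052  13.1867  15.6027]
a=μᵀg=1.369941  b=𝟙ᵀg=8.291709  c=𝟙ᵀh=50.894615  D=ac−b²=0.970175
λ₁=(c·0.185−b)/D = (50.894615·0.185−8.291709)/0.970175 = 1.158342
λ₂=(a−b·0.185)/D = (1.369941−8.291709·0.185)/0.970175 = -0.169068
w* = 1.158342·g + -0.169068·h:
  w_0 = 1.158342·3.5489 + -0.169068·22.1052 = 0.3735  (Xerox)
  w_1 = 1.158342·2.5011 + -0.169068·13.1867 = 0.6677  (Chevron)
  w_2 = 1.158342·2.2418 + -0.169068·15.6027 = -0.0412  (Boeing)
Σw_i=1.0000  μᵀw=0.1850
σ²=wᵀΣw=λ₁·μ_p+λ₂ = 1.158342·0.185 + -0.169068 = 0.045226 ≈ 0.0452


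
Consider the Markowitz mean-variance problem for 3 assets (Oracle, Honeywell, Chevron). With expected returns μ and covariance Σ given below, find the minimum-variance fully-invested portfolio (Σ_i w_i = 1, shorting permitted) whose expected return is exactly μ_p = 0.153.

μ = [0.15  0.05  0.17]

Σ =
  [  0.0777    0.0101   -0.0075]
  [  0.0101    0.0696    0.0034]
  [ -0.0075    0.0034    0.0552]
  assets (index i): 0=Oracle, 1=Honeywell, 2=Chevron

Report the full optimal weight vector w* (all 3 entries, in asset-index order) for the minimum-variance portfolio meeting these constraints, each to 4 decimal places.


u=Σ⁻¹μ = [2.2256  0.2309  3.3679]
v=Σ⁻¹𝟙 = [13.2275  11.5102  19.2042]
a=μᵀu=0.917920  b=𝟙ᵀu=5.824351  c=𝟙ᵀv=43.941895  D=ac−b²=6.412065
λ₁=(c·0.153−b)/D = (43.941895·0.153−5.824351)/6.412065 = 0.140167
λ₂=(a−b·0.153)/D = (0.917920−5.824351·0.153)/6.412065 = 0.004179
w* = 0.140167·u + 0.004179·v:
  w_0 = 0.140167·2.2256 + 0.004179·13.2275 = 0.3672  (Oracle)
  w_1 = 0.140167·0.2309 + 0.004179·11.5102 = 0.0805  (Honeywell)
  w_2 = 0.140167·3.3679 + 0.004179·19.2042 = 0.5523  (Chevron)
Σw_i=1.0000  μᵀw=0.1530
σ²=wᵀΣw=λ₁·μ_p+λ₂ = 0.140167·0.153 + 0.004179 = 0.025624 ≈ 0.0256

0.3672  0.0805  0.5523


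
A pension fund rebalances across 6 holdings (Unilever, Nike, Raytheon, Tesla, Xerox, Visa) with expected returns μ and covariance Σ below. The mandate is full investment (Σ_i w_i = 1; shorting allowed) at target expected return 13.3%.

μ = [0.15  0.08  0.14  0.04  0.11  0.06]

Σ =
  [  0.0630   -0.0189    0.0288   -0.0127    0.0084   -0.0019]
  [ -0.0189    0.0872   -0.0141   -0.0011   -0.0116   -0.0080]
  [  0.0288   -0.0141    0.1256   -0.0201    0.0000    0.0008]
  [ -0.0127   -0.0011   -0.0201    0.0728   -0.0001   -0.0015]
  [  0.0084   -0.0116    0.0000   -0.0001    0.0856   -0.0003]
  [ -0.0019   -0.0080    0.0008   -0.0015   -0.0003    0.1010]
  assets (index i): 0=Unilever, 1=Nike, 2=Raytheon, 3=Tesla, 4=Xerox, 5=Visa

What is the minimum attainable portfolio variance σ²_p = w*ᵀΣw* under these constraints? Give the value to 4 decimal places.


0.0279

p=Σ⁻¹μ = [2.6459  1.9030  0.9267  1.3141  1.2877  0.8106]
q=Σ⁻¹𝟙 = [20.8487  20.4184  8.6506  20.3384  12.4698  12.1811]
a=μᵀp=0.921702  b=𝟙ᵀp=8.887927  c=𝟙ᵀq=94.906852  D=ac−b²=8.480630
λ₁=(c·0.133−b)/D = (94.906852·0.133−8.887927)/8.480630 = 0.440378
λ₂=(a−b·0.133)/D = (0.921702−8.887927·0.133)/8.480630 = -0.030704
w* = 0.440378·p + -0.030704·q:
  w_0 = 0.440378·2.6459 + -0.030704·20.8487 = 0.5250  (Unilever)
  w_1 = 0.440378·1.9030 + -0.030704·20.4184 = 0.2111  (Nike)
  w_2 = 0.440378·0.9267 + -0.030704·8.6506 = 0.1425  (Raytheon)
  w_3 = 0.440378·1.3141 + -0.030704·20.3384 = -0.0458  (Tesla)
  w_4 = 0.440378·1.2877 + -0.030704·12.4698 = 0.1842  (Xerox)
  w_5 = 0.440378·0.8106 + -0.030704·12.1811 = -0.0171  (Visa)
Σw_i=1.0000  μᵀw=0.1330
σ²=wᵀΣw=λ₁·μ_p+λ₂ = 0.440378·0.133 + -0.030704 = 0.027866 ≈ 0.0279


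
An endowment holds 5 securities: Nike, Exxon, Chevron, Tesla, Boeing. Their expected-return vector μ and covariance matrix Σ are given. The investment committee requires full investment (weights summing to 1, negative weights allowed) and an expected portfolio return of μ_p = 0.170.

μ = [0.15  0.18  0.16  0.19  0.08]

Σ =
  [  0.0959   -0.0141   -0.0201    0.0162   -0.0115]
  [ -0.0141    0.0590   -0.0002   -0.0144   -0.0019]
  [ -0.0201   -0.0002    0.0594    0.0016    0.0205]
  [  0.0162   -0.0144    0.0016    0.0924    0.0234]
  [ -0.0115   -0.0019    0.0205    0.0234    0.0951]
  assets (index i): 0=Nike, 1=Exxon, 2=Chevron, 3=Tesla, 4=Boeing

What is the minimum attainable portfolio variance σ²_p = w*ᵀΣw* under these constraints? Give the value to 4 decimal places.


0.0136

x=Σ⁻¹μ = [2.5385  4.2102  3.5334  2.2257  -0.0770]
y=Σ⁻¹𝟙 = [17.3259  23.6854  20.3259  9.5131  6.3613]
a=μᵀx=2.120678  b=𝟙ᵀx=12.430804  c=𝟙ᵀy=77.211678  D=ac−b²=9.216213
λ₁=(c·0.170−b)/D = (77.211678·0.170−12.430804)/9.216213 = 0.075430
λ₂=(a−b·0.170)/D = (2.120678−12.430804·0.170)/9.216213 = 0.000807
w* = 0.075430·x + 0.000807·y:
  w_0 = 0.075430·2.5385 + 0.000807·17.3259 = 0.2055  (Nike)
  w_1 = 0.075430·4.2102 + 0.000807·23.6854 = 0.3367  (Exxon)
  w_2 = 0.075430·3.5334 + 0.000807·20.3259 = 0.2829  (Chevron)
  w_3 = 0.075430·2.2257 + 0.000807·9.5131 = 0.1756  (Tesla)
  w_4 = 0.075430·-0.0770 + 0.000807·6.3613 = -0.0007  (Boeing)
Σw_i=1.0000  μᵀw=0.1700
σ²=wᵀΣw=λ₁·μ_p+λ₂ = 0.075430·0.170 + 0.000807 = 0.013631 ≈ 0.0136


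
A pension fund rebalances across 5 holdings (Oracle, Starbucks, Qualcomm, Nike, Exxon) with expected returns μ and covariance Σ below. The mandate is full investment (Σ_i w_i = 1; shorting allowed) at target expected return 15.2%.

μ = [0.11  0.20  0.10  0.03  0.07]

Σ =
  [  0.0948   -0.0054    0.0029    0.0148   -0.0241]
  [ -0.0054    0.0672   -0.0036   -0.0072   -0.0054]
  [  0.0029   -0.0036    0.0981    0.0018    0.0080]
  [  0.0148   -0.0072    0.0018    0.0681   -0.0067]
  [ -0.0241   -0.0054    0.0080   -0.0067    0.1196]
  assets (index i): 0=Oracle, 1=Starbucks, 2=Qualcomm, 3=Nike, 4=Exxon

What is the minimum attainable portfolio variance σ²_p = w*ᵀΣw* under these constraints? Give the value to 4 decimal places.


0.0237

p=Σ⁻¹μ = [1.4863  3.2870  1.0050  0.5365  0.9960]
q=Σ⁻¹𝟙 = [12.0140  18.9030  9.2904  14.9926  11.8540]
a=μᵀp=1.007200  b=𝟙ᵀp=7.310732  c=𝟙ᵀq=67.053951  D=ac−b²=14.089970
λ₁=(c·0.152−b)/D = (67.053951·0.152−7.310732)/14.089970 = 0.204505
λ₂=(a−b·0.152)/D = (1.007200−7.310732·0.152)/14.089970 = -0.007383
w* = 0.204505·p + -0.007383·q:
  w_0 = 0.204505·1.4863 + -0.007383·12.0140 = 0.2152  (Oracle)
  w_1 = 0.204505·3.2870 + -0.007383·18.9030 = 0.5326  (Starbucks)
  w_2 = 0.204505·1.0050 + -0.007383·9.2904 = 0.1369  (Qualcomm)
  w_3 = 0.204505·0.5365 + -0.007383·14.9926 = -0.0010  (Nike)
  w_4 = 0.204505·0.9960 + -0.007383·11.8540 = 0.1162  (Exxon)
Σw_i=1.0000  μᵀw=0.1520
σ²=wᵀΣw=λ₁·μ_p+λ₂ = 0.204505·0.152 + -0.007383 = 0.023701 ≈ 0.0237


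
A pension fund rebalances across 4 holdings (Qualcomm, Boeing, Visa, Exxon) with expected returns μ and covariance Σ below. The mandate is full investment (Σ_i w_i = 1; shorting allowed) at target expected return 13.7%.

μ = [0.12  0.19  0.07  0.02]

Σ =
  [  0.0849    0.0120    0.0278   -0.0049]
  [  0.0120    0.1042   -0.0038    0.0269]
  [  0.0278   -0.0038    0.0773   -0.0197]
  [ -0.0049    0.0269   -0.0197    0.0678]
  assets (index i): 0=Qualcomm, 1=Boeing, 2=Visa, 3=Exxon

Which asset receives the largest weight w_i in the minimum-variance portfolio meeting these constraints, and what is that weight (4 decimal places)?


g=Σ⁻¹μ = [0.9534  1.7784  0.6080  -0.1650]
h=Σ⁻¹𝟙 = [7.1866  4.7294  15.1170  17.7846]
a=μᵀg=0.491570  b=𝟙ᵀg=3.174848  c=𝟙ᵀh=44.817554  D=ac−b²=11.951285
λ₁=(c·0.137−b)/D = (44.817554·0.137−3.174848)/11.951285 = 0.248104
λ₂=(a−b·0.137)/D = (0.491570−3.174848·0.137)/11.951285 = 0.004737
w* = 0.248104·g + 0.004737·h:
  w_0 = 0.248104·0.9534 + 0.004737·7.1866 = 0.2706  (Qualcomm)
  w_1 = 0.248104·1.7784 + 0.004737·4.7294 = 0.4636  (Boeing)
  w_2 = 0.248104·0.6080 + 0.004737·15.1170 = 0.2225  (Visa)
  w_3 = 0.248104·-0.1650 + 0.004737·17.7846 = 0.0433  (Exxon)
Σw_i=1.0000  μᵀw=0.1370
σ²=wᵀΣw=λ₁·μ_p+λ₂ = 0.248104·0.137 + 0.004737 = 0.038727 ≈ 0.0387

Boeing (0.4636)
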